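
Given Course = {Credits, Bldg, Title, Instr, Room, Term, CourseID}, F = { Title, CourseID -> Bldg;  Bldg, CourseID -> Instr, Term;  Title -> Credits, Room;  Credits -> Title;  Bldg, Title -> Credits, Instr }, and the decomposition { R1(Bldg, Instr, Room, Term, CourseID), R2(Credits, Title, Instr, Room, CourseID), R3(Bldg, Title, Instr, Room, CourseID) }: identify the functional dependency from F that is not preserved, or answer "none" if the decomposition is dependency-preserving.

Title, CourseID → Bldg lies within R3.
Bldg, CourseID → Instr, Term lies within R1.
Title → Credits, Room lies within R2.
Credits → Title lies within R2.
Bldg, Title → Credits, Instr: restricted closure across fragments reaches Credits, Instr.
Every dependency is enforceable on the fragments, so the decomposition is dependency-preserving.

none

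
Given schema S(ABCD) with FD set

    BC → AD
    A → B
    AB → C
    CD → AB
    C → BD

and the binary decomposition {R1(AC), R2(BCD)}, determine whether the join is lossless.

Yes

Common attributes: R1 ∩ R2 = {C}.
Closure of {C}: C → BD applies, adding BD; BC → AD applies, adding A. So (C)⁺ = {ABCD}.
This closure contains every attribute of R1, so R1 ∩ R2 → R1. The join is lossless.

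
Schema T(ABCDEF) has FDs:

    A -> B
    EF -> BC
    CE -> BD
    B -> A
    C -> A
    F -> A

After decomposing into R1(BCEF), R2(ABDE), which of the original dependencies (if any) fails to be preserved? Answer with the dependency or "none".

Check CE → BD: no single fragment contains all of {BCDE}, and the restricted closure of {CE} across the fragments never reaches {BD}.
A → B is preserved.
EF → BC is preserved.
B → A is preserved.
C → A is preserved.
F → A is preserved.

CE -> BD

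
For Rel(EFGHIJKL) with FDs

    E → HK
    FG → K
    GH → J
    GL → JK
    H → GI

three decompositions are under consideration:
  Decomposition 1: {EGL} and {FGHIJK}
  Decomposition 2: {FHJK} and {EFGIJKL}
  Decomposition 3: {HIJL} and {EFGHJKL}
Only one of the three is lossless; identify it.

Decomposition 3

Decomposition 1: common = {G}, closure = {G} → lossy.
Decomposition 2: common = {FJK}, closure = {FJK} → lossy.
Decomposition 3: common = {HJL}, closure = {GHIJKL} → lossless.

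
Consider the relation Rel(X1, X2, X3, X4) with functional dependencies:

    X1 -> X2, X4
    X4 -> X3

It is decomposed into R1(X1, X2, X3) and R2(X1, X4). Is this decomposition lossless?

Common attributes: R1 ∩ R2 = {X1}.
Closure of {X1}: X1 → X2, X4 applies, adding X2, X4; X4 → X3 applies, adding X3. So (X1)⁺ = {X1, X2, X3, X4}.
This closure contains every attribute of R1, so R1 ∩ R2 → R1. The join is lossless.

Yes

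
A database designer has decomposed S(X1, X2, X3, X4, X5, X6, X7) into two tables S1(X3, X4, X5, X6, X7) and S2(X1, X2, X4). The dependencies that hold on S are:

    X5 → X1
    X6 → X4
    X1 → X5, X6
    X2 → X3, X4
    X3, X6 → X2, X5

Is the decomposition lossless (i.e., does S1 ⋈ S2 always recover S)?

Common attributes: S1 ∩ S2 = {X4}.
No dependency enlarges {X4}, so (X4)⁺ = {X4}.
The closure contains neither all of S1 = {X3, X4, X5, X6, X7} nor all of S2 = {X1, X2, X4}, so the common attributes are not a superkey of either fragment. The join is lossy.

No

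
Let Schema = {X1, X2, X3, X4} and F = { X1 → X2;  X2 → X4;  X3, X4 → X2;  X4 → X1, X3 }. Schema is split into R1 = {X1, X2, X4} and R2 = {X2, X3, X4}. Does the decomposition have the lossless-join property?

Yes

Common attributes: R1 ∩ R2 = {X2, X4}.
Closure of {X2, X4}: X4 → X1, X3 applies, adding X1, X3. So (X2, X4)⁺ = {X1, X2, X3, X4}.
This closure contains every attribute of R1, so R1 ∩ R2 → R1. The join is lossless.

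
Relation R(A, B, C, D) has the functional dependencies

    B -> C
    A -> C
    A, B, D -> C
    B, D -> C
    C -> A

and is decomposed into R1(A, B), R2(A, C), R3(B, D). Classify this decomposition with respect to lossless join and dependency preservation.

Lossless test (chase): Rows 1 and 3 agree on B; apply B→C and equate their C entries. Rows 1 and 2 agree on A; apply A→C and equate their C entries. Rows 1 and 3 agree on C; apply C→A and equate their A entries. Row 3 is now all distinguished symbols — the join is lossless.
Dependency preservation: B → C; A, B, D → C; B, D → C are not contained in any single fragment, but the restricted closure of each left-hand side across the fragments still reaches the right-hand side; the remaining FDs each lie inside some fragment. All dependencies are preserved.

lossless and dependency-preserving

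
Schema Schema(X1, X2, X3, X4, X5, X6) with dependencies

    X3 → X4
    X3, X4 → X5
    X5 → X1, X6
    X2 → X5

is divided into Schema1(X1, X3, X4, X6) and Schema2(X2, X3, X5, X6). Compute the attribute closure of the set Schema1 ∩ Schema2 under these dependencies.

Schema1 ∩ Schema2 = {X3, X6}.
X3 → X4 applies, adding X4
X3, X4 → X5 applies, adding X5
X5 → X1, X6 applies, adding X1
Closure: {X1, X3, X4, X5, X6}.

X1, X3, X4, X5, X6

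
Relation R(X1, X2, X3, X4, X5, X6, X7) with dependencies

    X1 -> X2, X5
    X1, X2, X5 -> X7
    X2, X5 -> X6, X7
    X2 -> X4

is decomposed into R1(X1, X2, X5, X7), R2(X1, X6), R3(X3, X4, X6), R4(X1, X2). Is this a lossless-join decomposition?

No

Chase test. Columns are X1, X2, X3, X4, X5, X6, X7; row i has aⱼ where attribute j ∈ Ri, else bᵢⱼ.
Initial tableau (one row per fragment):
  row 1: a1 a2 b13 b14 a5 b16 a7
  row 2: a1 b22 b23 b24 b25 a6 b27
  row 3: b31 b32 a3 a4 b35 a6 b37
  row 4: a1 a2 b43 b44 b45 b46 b47
Rows 1 and 2 agree on X1; apply X1→X2, X5 and equate their X2, X5 entries.
Rows 1 and 4 agree on X1; apply X1→X2, X5 and equate their X2, X5 entries.
Rows 1 and 2 agree on X1, X2, X5; apply X1, X2, X5→X7 and equate their X7 entries.
Rows 1 and 4 agree on X1, X2, X5; apply X1, X2, X5→X7 and equate their X7 entries.
Rows 1 and 2 agree on X2, X5; apply X2, X5→X6, X7 and equate their X6, X7 entries.
Rows 1 and 4 agree on X2, X5; apply X2, X5→X6, X7 and equate their X6, X7 entries.
Rows 1 and 2 agree on X2; apply X2→X4 and equate their X4 entries.
Rows 1 and 4 agree on X2; apply X2→X4 and equate their X4 entries.
No row becomes fully distinguished — the join is lossy.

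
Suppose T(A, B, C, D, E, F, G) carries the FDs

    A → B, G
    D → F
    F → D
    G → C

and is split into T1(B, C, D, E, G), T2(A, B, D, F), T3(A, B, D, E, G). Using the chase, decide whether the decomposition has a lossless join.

Chase test. Columns are A, B, C, D, E, F, G; row i has aⱼ where attribute j ∈ Ti, else bᵢⱼ.
Initial tableau (one row per fragment):
  row 1: b11 a2 a3 a4 a5 b16 a7
  row 2: a1 a2 b23 a4 b25 a6 b27
  row 3: a1 a2 b33 a4 a5 b36 a7
Rows 2 and 3 agree on A; apply A→B, G and equate their B, G entries.
Rows 1 and 2 agree on D; apply D→F and equate their F entries.
Rows 1 and 3 agree on D; apply D→F and equate their F entries.
Rows 1 and 2 agree on G; apply G→C and equate their C entries.
Rows 1 and 3 agree on G; apply G→C and equate their C entries.
Row 3 is now all distinguished symbols — the join is lossless.

Yes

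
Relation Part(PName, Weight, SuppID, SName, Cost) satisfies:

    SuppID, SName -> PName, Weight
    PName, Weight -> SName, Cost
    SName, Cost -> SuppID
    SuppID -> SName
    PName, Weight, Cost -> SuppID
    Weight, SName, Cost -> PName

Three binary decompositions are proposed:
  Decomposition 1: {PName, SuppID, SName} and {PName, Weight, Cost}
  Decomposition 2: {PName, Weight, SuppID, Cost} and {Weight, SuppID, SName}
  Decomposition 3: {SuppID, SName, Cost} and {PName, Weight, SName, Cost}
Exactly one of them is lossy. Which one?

Decomposition 1

Decomposition 1: common = {PName}, closure = {PName} → lossy.
Decomposition 2: common = {Weight, SuppID}, closure = {PName, Weight, SuppID, SName, Cost} → lossless.
Decomposition 3: common = {SName, Cost}, closure = {PName, Weight, SuppID, SName, Cost} → lossless.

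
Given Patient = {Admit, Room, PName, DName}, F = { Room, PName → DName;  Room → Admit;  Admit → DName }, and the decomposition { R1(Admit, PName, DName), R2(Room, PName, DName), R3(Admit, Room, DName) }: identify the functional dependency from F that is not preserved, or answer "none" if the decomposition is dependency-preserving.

none

Room, PName → DName lies within R2.
Room → Admit lies within R3.
Admit → DName lies within R1.
Every dependency is enforceable on the fragments, so the decomposition is dependency-preserving.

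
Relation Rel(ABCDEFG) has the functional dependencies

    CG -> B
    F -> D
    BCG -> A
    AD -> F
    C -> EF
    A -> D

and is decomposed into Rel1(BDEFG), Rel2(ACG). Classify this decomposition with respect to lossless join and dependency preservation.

lossy and not dependency-preserving

Lossless test: (G)⁺ = {G}, which is a superkey of neither fragment — lossy.
Dependency preservation: the restricted closure of {CG} across the fragments never reaches {B}, so CG → B cannot be enforced without a join — not preserved.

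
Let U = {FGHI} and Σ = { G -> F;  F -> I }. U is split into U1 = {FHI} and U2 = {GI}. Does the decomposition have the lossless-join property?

Common attributes: U1 ∩ U2 = {I}.
No dependency enlarges {I}, so (I)⁺ = {I}.
The closure contains neither all of U1 = {FHI} nor all of U2 = {GI}, so the common attributes are not a superkey of either fragment. The join is lossy.

No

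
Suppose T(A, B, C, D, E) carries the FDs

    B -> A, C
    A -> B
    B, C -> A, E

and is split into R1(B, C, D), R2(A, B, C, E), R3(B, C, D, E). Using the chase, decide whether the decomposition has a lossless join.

Chase test. Columns are A, B, C, D, E; row i has aⱼ where attribute j ∈ Ri, else bᵢⱼ.
Initial tableau (one row per fragment):
  row 1: b11 a2 a3 a4 b15
  row 2: a1 a2 a3 b24 a5
  row 3: b31 a2 a3 a4 a5
Rows 1 and 2 agree on B; apply B→A, C and equate their A, C entries.
Rows 1 and 3 agree on B; apply B→A, C and equate their A, C entries.
Rows 1 and 2 agree on B, C; apply B, C→A, E and equate their A, E entries.
Row 1 is now all distinguished symbols — the join is lossless.

Yes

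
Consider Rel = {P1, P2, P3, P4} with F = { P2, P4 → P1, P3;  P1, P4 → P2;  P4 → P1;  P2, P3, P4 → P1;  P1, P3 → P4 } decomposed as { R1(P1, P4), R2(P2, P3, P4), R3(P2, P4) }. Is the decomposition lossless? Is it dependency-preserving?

Lossless test (chase): Rows 2 and 3 agree on P2, P4; apply P2, P4→P1, P3 and equate their P1, P3 entries. Rows 1 and 2 agree on P4; apply P4→P1 and equate their P1 entries. Rows 1 and 2 agree on P1, P4; apply P1, P4→P2 and equate their P2 entries. Rows 1 and 2 agree on P2, P4; apply P2, P4→P1, P3 and equate their P1, P3 entries. Row 1 is now all distinguished symbols — the join is lossless.
Dependency preservation: the restricted closure of {P1, P3} across the fragments never reaches {P4}, so P1, P3 → P4 cannot be enforced without a join — not preserved.

lossless but not dependency-preserving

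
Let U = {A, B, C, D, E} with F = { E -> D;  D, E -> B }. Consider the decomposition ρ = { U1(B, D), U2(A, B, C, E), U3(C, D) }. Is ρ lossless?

No

Chase test. Columns are A, B, C, D, E; row i has aⱼ where attribute j ∈ Ui, else bᵢⱼ.
Initial tableau (one row per fragment):
  row 1: b11 a2 b13 a4 b15
  row 2: a1 a2 a3 b24 a5
  row 3: b31 b32 a3 a4 b35
No row becomes fully distinguished — the join is lossy.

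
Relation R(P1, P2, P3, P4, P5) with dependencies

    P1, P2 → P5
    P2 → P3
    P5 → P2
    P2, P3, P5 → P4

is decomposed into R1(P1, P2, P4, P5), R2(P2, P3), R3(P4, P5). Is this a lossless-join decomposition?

Chase test. Columns are P1, P2, P3, P4, P5; row i has aⱼ where attribute j ∈ Ri, else bᵢⱼ.
Initial tableau (one row per fragment):
  row 1: a1 a2 b13 a4 a5
  row 2: b21 a2 a3 b24 b25
  row 3: b31 b32 b33 a4 a5
Rows 1 and 2 agree on P2; apply P2→P3 and equate their P3 entries.
Rows 1 and 3 agree on P5; apply P5→P2 and equate their P2 entries.
Rows 1 and 3 agree on P2; apply P2→P3 and equate their P3 entries.
Row 1 is now all distinguished symbols — the join is lossless.

Yes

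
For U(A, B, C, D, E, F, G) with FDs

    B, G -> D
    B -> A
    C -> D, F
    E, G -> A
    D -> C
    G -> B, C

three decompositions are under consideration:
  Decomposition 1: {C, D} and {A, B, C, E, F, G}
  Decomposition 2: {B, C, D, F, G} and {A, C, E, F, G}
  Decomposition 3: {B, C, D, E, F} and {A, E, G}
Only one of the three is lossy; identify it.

Decomposition 3

Decomposition 1: common = {C}, closure = {C, D, F} → lossless.
Decomposition 2: common = {C, F, G}, closure = {A, B, C, D, F, G} → lossless.
Decomposition 3: common = {E}, closure = {E} → lossy.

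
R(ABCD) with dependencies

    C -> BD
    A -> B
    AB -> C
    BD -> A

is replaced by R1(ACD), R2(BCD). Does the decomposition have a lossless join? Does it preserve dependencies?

lossless and dependency-preserving

Lossless test: (CD)⁺ = {ABCD}, which contains all of one fragment — lossless.
Dependency preservation: A → B; AB → C; BD → A are not contained in any single fragment, but the restricted closure of each left-hand side across the fragments still reaches the right-hand side; the remaining FDs each lie inside some fragment. All dependencies are preserved.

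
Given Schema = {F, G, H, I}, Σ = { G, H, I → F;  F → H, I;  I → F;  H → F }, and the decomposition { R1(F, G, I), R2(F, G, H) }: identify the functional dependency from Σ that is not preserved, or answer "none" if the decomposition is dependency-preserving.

G, H, I → F: restricted closure across fragments reaches F.
F → H, I: restricted closure across fragments reaches H, I.
I → F lies within R1.
H → F lies within R2.
Every dependency is enforceable on the fragments, so the decomposition is dependency-preserving.

none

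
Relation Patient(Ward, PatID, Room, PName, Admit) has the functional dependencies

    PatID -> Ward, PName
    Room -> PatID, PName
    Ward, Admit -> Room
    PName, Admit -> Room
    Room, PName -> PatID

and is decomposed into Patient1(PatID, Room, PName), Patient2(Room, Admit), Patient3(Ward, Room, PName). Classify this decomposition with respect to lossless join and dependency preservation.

Lossless test (chase): Rows 1 and 2 agree on Room; apply Room→PatID, PName and equate their PatID, PName entries. Rows 1 and 3 agree on Room; apply Room→PatID, PName and equate their PatID, PName entries. Rows 1 and 2 agree on PatID; apply PatID→Ward, PName and equate their Ward, PName entries. Rows 1 and 3 agree on PatID; apply PatID→Ward, PName and equate their Ward, PName entries. Row 2 is now all distinguished symbols — the join is lossless.
Dependency preservation: the restricted closure of {PatID} across the fragments never reaches {Ward, PName}, so PatID → Ward, PName cannot be enforced without a join — not preserved.

lossless but not dependency-preserving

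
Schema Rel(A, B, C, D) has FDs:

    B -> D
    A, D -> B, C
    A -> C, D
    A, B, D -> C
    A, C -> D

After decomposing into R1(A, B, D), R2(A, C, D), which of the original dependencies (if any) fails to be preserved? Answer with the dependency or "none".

B → D lies within R1.
A, D → B, C: restricted closure across fragments reaches B, C.
A → C, D lies within R2.
A, B, D → C: restricted closure across fragments reaches C.
A, C → D lies within R2.
Every dependency is enforceable on the fragments, so the decomposition is dependency-preserving.

none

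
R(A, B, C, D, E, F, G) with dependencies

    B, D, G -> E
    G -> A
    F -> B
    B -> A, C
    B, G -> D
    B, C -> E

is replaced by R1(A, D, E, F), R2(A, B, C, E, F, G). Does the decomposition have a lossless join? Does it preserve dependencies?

Lossless test: (A, E, F)⁺ = {A, B, C, E, F}, which is a superkey of neither fragment — lossy.
Dependency preservation: the restricted closure of {B, G} across the fragments never reaches {D}, so B, G → D cannot be enforced without a join — not preserved.

lossy and not dependency-preserving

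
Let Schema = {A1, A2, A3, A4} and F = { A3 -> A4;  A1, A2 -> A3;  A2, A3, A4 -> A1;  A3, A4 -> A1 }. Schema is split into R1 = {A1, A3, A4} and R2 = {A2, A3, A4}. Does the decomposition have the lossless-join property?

Yes

Common attributes: R1 ∩ R2 = {A3, A4}.
Closure of {A3, A4}: A3, A4 → A1 applies, adding A1. So (A3, A4)⁺ = {A1, A3, A4}.
This closure contains every attribute of R1, so R1 ∩ R2 → R1. The join is lossless.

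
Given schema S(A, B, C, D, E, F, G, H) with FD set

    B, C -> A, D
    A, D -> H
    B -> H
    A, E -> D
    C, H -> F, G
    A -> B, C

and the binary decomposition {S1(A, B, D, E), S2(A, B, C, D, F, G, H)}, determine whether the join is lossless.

Common attributes: S1 ∩ S2 = {A, B, D}.
Closure of {A, B, D}: A, D → H applies, adding H; A → B, C applies, adding C; C, H → F, G applies, adding F, G. So (A, B, D)⁺ = {A, B, C, D, F, G, H}.
This closure contains every attribute of S2, so S1 ∩ S2 → S2. The join is lossless.

Yes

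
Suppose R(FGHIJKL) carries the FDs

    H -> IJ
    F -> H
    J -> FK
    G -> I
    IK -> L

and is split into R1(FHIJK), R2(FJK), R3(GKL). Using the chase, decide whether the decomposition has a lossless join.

No

Chase test. Columns are FGHIJKL; row i has aⱼ where attribute j ∈ Ri, else bᵢⱼ.
Initial tableau (one row per fragment):
  row 1: a1 b12 a3 a4 a5 a6 b17
  row 2: a1 b22 b23 b24 a5 a6 b27
  row 3: b31 a2 b33 b34 b35 a6 a7
Rows 1 and 2 agree on F; apply F→H and equate their H entries.
Rows 1 and 2 agree on H; apply H→IJ and equate their IJ entries.
Rows 1 and 2 agree on IK; apply IK→L and equate their L entries.
No row becomes fully distinguished — the join is lossy.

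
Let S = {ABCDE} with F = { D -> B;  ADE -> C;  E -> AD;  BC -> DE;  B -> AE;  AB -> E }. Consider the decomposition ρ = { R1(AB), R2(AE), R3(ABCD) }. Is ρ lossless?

No

Chase test. Columns are ABCDE; row i has aⱼ where attribute j ∈ Ri, else bᵢⱼ.
Initial tableau (one row per fragment):
  row 1: a1 a2 b13 b14 b15
  row 2: a1 b22 b23 b24 a5
  row 3: a1 a2 a3 a4 b35
Rows 1 and 3 agree on B; apply B→AE and equate their AE entries.
Rows 1 and 3 agree on E; apply E→AD and equate their AD entries.
Rows 1 and 3 agree on ADE; apply ADE→C and equate their C entries.
No row becomes fully distinguished — the join is lossy.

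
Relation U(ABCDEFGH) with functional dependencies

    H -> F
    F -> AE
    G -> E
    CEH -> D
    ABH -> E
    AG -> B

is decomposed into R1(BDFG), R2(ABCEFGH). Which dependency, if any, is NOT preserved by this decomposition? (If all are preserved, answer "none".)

Check CEH → D: no single fragment contains all of {CDEH}, and the restricted closure of {CEH} across the fragments never reaches {D}.
H → F is preserved.
F → AE is preserved.
G → E is preserved.
ABH → E is preserved.
AG → B is preserved.

CEH -> D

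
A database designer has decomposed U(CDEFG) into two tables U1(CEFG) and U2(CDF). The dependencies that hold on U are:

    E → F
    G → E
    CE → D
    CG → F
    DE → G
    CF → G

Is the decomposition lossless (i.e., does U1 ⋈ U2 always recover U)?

Yes

Common attributes: U1 ∩ U2 = {CF}.
Closure of {CF}: CF → G applies, adding G; G → E applies, adding E; CE → D applies, adding D. So (CF)⁺ = {CDEFG}.
This closure contains every attribute of U1, so U1 ∩ U2 → U1. The join is lossless.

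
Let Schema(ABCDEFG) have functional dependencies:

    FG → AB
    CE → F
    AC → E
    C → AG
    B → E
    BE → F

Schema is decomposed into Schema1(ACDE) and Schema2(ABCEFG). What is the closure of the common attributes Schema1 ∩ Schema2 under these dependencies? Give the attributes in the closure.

Schema1 ∩ Schema2 = {ACE}.
CE → F applies, adding F
C → AG applies, adding G
FG → AB applies, adding B
Closure: {ABCEFG}.

ABCEFG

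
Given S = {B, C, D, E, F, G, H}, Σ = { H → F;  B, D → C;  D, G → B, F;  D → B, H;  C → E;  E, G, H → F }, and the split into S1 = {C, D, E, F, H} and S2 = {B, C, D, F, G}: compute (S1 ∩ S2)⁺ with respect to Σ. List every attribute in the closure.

B, C, D, E, F, H

S1 ∩ S2 = {C, D, F}.
D → B, H applies, adding B, H
C → E applies, adding E
Closure: {B, C, D, E, F, H}.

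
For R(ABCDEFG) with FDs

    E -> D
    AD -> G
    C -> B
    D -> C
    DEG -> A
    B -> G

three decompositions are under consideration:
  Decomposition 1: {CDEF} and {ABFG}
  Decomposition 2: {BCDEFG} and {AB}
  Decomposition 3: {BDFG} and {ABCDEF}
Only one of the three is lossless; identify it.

Decomposition 1: common = {F}, closure = {F} → lossy.
Decomposition 2: common = {B}, closure = {BG} → lossy.
Decomposition 3: common = {BDF}, closure = {BCDFG} → lossless.

Decomposition 3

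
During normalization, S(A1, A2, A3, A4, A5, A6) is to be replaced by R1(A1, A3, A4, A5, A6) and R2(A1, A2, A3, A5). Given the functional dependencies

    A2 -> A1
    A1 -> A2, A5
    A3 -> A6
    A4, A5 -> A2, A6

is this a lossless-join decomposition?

Yes

Common attributes: R1 ∩ R2 = {A1, A3, A5}.
Closure of {A1, A3, A5}: A1 → A2, A5 applies, adding A2; A3 → A6 applies, adding A6. So (A1, A3, A5)⁺ = {A1, A2, A3, A5, A6}.
This closure contains every attribute of R2, so R1 ∩ R2 → R2. The join is lossless.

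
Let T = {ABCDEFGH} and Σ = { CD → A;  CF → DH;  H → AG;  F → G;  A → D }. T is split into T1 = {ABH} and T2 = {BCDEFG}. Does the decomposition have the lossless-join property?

No

Common attributes: T1 ∩ T2 = {B}.
No dependency enlarges {B}, so (B)⁺ = {B}.
The closure contains neither all of T1 = {ABH} nor all of T2 = {BCDEFG}, so the common attributes are not a superkey of either fragment. The join is lossy.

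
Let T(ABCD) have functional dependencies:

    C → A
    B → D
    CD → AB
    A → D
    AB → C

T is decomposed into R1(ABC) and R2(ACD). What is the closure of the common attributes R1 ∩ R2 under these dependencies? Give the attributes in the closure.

R1 ∩ R2 = {AC}.
A → D applies, adding D
CD → AB applies, adding B
Closure: {ABCD}.

ABCD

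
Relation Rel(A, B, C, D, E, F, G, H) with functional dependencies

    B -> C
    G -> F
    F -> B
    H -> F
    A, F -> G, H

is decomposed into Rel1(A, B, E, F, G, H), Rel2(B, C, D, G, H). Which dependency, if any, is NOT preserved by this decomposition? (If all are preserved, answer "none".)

none

B → C lies within Rel2.
G → F lies within Rel1.
F → B lies within Rel1.
H → F lies within Rel1.
A, F → G, H lies within Rel1.
Every dependency is enforceable on the fragments, so the decomposition is dependency-preserving.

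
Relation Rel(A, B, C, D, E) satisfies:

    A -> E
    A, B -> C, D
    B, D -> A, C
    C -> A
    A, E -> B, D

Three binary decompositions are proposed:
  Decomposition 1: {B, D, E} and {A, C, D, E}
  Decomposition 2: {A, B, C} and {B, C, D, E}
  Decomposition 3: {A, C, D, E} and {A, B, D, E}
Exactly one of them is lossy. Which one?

Decomposition 1

Decomposition 1: common = {D, E}, closure = {D, E} → lossy.
Decomposition 2: common = {B, C}, closure = {A, B, C, D, E} → lossless.
Decomposition 3: common = {A, D, E}, closure = {A, B, C, D, E} → lossless.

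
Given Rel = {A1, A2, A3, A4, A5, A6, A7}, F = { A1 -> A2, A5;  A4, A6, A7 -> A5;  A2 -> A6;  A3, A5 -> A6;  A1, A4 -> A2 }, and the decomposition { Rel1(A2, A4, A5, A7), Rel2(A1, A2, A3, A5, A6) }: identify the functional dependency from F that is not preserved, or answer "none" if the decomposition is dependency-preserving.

A4, A6, A7 -> A5

Check A4, A6, A7 → A5: no single fragment contains all of {A4, A5, A6, A7}, and the restricted closure of {A4, A6, A7} across the fragments never reaches {A5}.
A1 → A2, A5 is preserved.
A2 → A6 is preserved.
A3, A5 → A6 is preserved.
A1, A4 → A2 is preserved.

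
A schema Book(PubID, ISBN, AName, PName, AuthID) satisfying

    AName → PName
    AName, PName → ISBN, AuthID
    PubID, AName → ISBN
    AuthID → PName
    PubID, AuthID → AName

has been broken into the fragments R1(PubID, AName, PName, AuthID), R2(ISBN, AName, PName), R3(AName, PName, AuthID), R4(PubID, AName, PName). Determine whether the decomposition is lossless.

Yes

Chase test. Columns are PubID, ISBN, AName, PName, AuthID; row i has aⱼ where attribute j ∈ Ri, else bᵢⱼ.
Initial tableau (one row per fragment):
  row 1: a1 b12 a3 a4 a5
  row 2: b21 a2 a3 a4 b25
  row 3: b31 b32 a3 a4 a5
  row 4: a1 b42 a3 a4 b45
Rows 1 and 2 agree on AName, PName; apply AName, PName→ISBN, AuthID and equate their ISBN, AuthID entries.
Rows 1 and 3 agree on AName, PName; apply AName, PName→ISBN, AuthID and equate their ISBN, AuthID entries.
Rows 1 and 4 agree on AName, PName; apply AName, PName→ISBN, AuthID and equate their ISBN, AuthID entries.
Row 1 is now all distinguished symbols — the join is lossless.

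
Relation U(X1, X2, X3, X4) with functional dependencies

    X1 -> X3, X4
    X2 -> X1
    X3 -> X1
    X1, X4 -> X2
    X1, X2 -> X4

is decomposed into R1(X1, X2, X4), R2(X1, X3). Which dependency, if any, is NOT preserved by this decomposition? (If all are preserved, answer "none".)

X1 → X3, X4: restricted closure across fragments reaches X3, X4.
X2 → X1 lies within R1.
X3 → X1 lies within R2.
X1, X4 → X2 lies within R1.
X1, X2 → X4 lies within R1.
Every dependency is enforceable on the fragments, so the decomposition is dependency-preserving.

none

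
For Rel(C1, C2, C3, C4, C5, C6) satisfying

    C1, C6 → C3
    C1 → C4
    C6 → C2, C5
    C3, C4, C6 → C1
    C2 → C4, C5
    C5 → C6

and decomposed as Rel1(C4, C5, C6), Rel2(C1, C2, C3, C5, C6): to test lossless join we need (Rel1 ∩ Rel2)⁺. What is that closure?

C2, C4, C5, C6

Rel1 ∩ Rel2 = {C5, C6}.
C6 → C2, C5 applies, adding C2
C2 → C4, C5 applies, adding C4
Closure: {C2, C4, C5, C6}.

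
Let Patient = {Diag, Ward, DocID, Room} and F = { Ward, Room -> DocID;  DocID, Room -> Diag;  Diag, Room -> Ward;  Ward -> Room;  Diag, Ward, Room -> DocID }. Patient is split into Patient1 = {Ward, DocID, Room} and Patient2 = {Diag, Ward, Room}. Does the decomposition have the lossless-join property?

Yes

Common attributes: Patient1 ∩ Patient2 = {Ward, Room}.
Closure of {Ward, Room}: Ward, Room → DocID applies, adding DocID; DocID, Room → Diag applies, adding Diag. So (Ward, Room)⁺ = {Diag, Ward, DocID, Room}.
This closure contains every attribute of Patient1, so Patient1 ∩ Patient2 → Patient1. The join is lossless.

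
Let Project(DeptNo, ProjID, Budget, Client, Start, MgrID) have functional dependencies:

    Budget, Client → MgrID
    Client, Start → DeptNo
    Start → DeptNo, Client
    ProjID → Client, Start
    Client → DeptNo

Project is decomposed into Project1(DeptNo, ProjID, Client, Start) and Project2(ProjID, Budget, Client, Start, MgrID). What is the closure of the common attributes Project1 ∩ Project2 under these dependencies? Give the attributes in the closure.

DeptNo, ProjID, Client, Start

Project1 ∩ Project2 = {ProjID, Client, Start}.
Client, Start → DeptNo applies, adding DeptNo
Closure: {DeptNo, ProjID, Client, Start}.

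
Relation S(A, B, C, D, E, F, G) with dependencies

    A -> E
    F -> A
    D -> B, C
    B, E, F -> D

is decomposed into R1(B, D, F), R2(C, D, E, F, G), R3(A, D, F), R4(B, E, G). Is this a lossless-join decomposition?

Yes

Chase test. Columns are A, B, C, D, E, F, G; row i has aⱼ where attribute j ∈ Ri, else bᵢⱼ.
Initial tableau (one row per fragment):
  row 1: b11 a2 b13 a4 b15 a6 b17
  row 2: b21 b22 a3 a4 a5 a6 a7
  row 3: a1 b32 b33 a4 b35 a6 b37
  row 4: b41 a2 b43 b44 a5 b46 a7
Rows 1 and 2 agree on F; apply F→A and equate their A entries.
Rows 1 and 3 agree on F; apply F→A and equate their A entries.
Rows 1 and 2 agree on D; apply D→B, C and equate their B, C entries.
Rows 1 and 3 agree on D; apply D→B, C and equate their B, C entries.
Rows 1 and 2 agree on A; apply A→E and equate their E entries.
Rows 1 and 3 agree on A; apply A→E and equate their E entries.
Row 2 is now all distinguished symbols — the join is lossless.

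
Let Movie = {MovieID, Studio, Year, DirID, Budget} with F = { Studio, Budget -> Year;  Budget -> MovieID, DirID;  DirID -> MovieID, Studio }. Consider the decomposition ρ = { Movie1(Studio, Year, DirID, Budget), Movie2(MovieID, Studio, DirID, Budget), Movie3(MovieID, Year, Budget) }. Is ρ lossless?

Chase test. Columns are MovieID, Studio, Year, DirID, Budget; row i has aⱼ where attribute j ∈ Moviei, else bᵢⱼ.
Initial tableau (one row per fragment):
  row 1: b11 a2 a3 a4 a5
  row 2: a1 a2 b23 a4 a5
  row 3: a1 b32 a3 b34 a5
Rows 1 and 2 agree on Studio, Budget; apply Studio, Budget→Year and equate their Year entries.
Rows 1 and 2 agree on Budget; apply Budget→MovieID, DirID and equate their MovieID, DirID entries.
Rows 1 and 3 agree on Budget; apply Budget→MovieID, DirID and equate their MovieID, DirID entries.
Rows 1 and 3 agree on DirID; apply DirID→MovieID, Studio and equate their MovieID, Studio entries.
Row 1 is now all distinguished symbols — the join is lossless.

Yes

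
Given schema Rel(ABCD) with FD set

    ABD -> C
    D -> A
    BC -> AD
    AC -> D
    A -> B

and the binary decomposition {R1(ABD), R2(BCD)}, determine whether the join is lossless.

Common attributes: R1 ∩ R2 = {BD}.
Closure of {BD}: D → A applies, adding A; ABD → C applies, adding C. So (BD)⁺ = {ABCD}.
This closure contains every attribute of R1, so R1 ∩ R2 → R1. The join is lossless.

Yes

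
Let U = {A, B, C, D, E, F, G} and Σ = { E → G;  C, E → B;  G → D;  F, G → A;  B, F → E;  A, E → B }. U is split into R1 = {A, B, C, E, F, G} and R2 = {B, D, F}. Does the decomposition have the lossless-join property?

Yes

Common attributes: R1 ∩ R2 = {B, F}.
Closure of {B, F}: B, F → E applies, adding E; E → G applies, adding G; G → D applies, adding D; F, G → A applies, adding A. So (B, F)⁺ = {A, B, D, E, F, G}.
This closure contains every attribute of R2, so R1 ∩ R2 → R2. The join is lossless.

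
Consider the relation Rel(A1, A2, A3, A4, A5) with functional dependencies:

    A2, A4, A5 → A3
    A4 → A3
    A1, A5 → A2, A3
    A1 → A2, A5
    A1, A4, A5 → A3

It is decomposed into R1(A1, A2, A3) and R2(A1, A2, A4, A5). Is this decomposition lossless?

Yes

Common attributes: R1 ∩ R2 = {A1, A2}.
Closure of {A1, A2}: A1 → A2, A5 applies, adding A5; A1, A5 → A2, A3 applies, adding A3. So (A1, A2)⁺ = {A1, A2, A3, A5}.
This closure contains every attribute of R1, so R1 ∩ R2 → R1. The join is lossless.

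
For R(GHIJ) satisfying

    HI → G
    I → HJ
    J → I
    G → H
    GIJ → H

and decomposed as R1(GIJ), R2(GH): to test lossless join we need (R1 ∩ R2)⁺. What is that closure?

GH

R1 ∩ R2 = {G}.
G → H applies, adding H
Closure: {GH}.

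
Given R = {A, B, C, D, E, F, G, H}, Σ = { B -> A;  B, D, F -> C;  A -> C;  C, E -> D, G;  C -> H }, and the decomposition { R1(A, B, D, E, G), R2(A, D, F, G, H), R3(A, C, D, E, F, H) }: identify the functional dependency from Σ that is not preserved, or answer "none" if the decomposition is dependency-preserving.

C, E -> D, G

Check C, E → D, G: no single fragment contains all of {C, D, E, G}, and the restricted closure of {C, E} across the fragments never reaches {D, G}.
B → A is preserved.
B, D, F → C is preserved.
A → C is preserved.
C → H is preserved.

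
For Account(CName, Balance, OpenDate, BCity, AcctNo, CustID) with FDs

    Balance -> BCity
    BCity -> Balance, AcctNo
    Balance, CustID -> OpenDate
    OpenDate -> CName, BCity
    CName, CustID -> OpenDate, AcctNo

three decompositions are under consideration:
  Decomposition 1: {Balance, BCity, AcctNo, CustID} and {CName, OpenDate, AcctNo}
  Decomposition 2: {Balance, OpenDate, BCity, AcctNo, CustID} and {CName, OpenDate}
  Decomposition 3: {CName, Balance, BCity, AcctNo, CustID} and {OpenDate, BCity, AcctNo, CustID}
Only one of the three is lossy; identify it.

Decomposition 1: common = {AcctNo}, closure = {AcctNo} → lossy.
Decomposition 2: common = {OpenDate}, closure = {CName, Balance, OpenDate, BCity, AcctNo} → lossless.
Decomposition 3: common = {BCity, AcctNo, CustID}, closure = {CName, Balance, OpenDate, BCity, AcctNo, CustID} → lossless.

Decomposition 1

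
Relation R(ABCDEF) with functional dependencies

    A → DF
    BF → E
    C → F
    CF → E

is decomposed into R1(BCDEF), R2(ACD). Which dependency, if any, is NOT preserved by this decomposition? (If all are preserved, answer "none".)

Check A → DF: no single fragment contains all of {ADF}, and the restricted closure of {A} across the fragments never reaches {DF}.
BF → E is preserved.
C → F is preserved.
CF → E is preserved.

A → DF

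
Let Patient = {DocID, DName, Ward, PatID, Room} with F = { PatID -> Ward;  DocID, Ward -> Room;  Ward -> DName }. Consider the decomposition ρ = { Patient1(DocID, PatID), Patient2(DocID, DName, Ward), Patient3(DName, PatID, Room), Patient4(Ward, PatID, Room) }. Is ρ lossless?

Chase test. Columns are DocID, DName, Ward, PatID, Room; row i has aⱼ where attribute j ∈ Patienti, else bᵢⱼ.
Initial tableau (one row per fragment):
  row 1: a1 b12 b13 a4 b15
  row 2: a1 a2 a3 b24 b25
  row 3: b31 a2 b33 a4 a5
  row 4: b41 b42 a3 a4 a5
Rows 1 and 3 agree on PatID; apply PatID→Ward and equate their Ward entries.
Rows 1 and 4 agree on PatID; apply PatID→Ward and equate their Ward entries.
Rows 1 and 2 agree on DocID, Ward; apply DocID, Ward→Room and equate their Room entries.
Rows 1 and 2 agree on Ward; apply Ward→DName and equate their DName entries.
Rows 1 and 4 agree on Ward; apply Ward→DName and equate their DName entries.
No row becomes fully distinguished — the join is lossy.

No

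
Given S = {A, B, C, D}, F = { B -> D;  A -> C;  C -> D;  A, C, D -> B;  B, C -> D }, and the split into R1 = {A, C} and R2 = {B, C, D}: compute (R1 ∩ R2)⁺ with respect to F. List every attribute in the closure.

C, D

R1 ∩ R2 = {C}.
C → D applies, adding D
Closure: {C, D}.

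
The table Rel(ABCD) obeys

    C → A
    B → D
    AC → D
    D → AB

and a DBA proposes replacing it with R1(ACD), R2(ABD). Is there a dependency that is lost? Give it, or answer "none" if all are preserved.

C → A lies within R1.
B → D lies within R2.
AC → D lies within R1.
D → AB lies within R2.
Every dependency is enforceable on the fragments, so the decomposition is dependency-preserving.

none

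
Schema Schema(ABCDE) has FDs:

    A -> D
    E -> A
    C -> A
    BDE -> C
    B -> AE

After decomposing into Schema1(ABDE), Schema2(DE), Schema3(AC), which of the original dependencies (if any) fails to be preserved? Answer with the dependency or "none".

BDE -> C

Check BDE → C: no single fragment contains all of {BCDE}, and the restricted closure of {BDE} across the fragments never reaches {C}.
A → D is preserved.
E → A is preserved.
C → A is preserved.
B → AE is preserved.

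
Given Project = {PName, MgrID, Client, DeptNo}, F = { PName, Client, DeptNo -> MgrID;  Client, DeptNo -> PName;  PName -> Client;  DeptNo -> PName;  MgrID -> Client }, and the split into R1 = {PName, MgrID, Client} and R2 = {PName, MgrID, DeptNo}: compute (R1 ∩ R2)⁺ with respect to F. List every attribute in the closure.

R1 ∩ R2 = {PName, MgrID}.
PName → Client applies, adding Client
Closure: {PName, MgrID, Client}.

PName, MgrID, Client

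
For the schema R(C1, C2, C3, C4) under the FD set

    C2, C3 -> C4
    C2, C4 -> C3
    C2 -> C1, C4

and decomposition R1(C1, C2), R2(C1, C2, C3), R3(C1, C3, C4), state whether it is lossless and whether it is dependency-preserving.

lossy and not dependency-preserving

Lossless test (chase): Rows 1 and 2 agree on C2; apply C2→C1, C4 and equate their C1, C4 entries. Rows 1 and 2 agree on C2, C4; apply C2, C4→C3 and equate their C3 entries. No row becomes fully distinguished — the join is lossy.
Dependency preservation: the restricted closure of {C2, C3} across the fragments never reaches {C4}, so C2, C3 → C4 cannot be enforced without a join — not preserved.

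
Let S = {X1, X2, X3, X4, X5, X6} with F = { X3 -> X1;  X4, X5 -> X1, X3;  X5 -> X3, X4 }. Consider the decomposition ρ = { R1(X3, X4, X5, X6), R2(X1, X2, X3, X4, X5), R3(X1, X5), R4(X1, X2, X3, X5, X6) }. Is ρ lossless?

Chase test. Columns are X1, X2, X3, X4, X5, X6; row i has aⱼ where attribute j ∈ Ri, else bᵢⱼ.
Initial tableau (one row per fragment):
  row 1: b11 b12 a3 a4 a5 a6
  row 2: a1 a2 a3 a4 a5 b26
  row 3: a1 b32 b33 b34 a5 b36
  row 4: a1 a2 a3 b44 a5 a6
Rows 1 and 2 agree on X3; apply X3→X1 and equate their X1 entries.
Rows 1 and 3 agree on X5; apply X5→X3, X4 and equate their X3, X4 entries.
Rows 1 and 4 agree on X5; apply X5→X3, X4 and equate their X3, X4 entries.
Row 4 is now all distinguished symbols — the join is lossless.

Yes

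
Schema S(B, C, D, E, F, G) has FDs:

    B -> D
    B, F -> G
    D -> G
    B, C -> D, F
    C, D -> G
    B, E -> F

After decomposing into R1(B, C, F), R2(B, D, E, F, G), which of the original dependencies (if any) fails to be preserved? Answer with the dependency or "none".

B → D lies within R2.
B, F → G lies within R2.
D → G lies within R2.
B, C → D, F: restricted closure across fragments reaches D, F.
C, D → G: restricted closure across fragments reaches G.
B, E → F lies within R2.
Every dependency is enforceable on the fragments, so the decomposition is dependency-preserving.

none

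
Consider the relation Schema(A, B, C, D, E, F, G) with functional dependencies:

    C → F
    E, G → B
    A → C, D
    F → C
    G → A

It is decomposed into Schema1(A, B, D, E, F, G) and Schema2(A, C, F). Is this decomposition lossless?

Yes

Common attributes: Schema1 ∩ Schema2 = {A, F}.
Closure of {A, F}: A → C, D applies, adding C, D. So (A, F)⁺ = {A, C, D, F}.
This closure contains every attribute of Schema2, so Schema1 ∩ Schema2 → Schema2. The join is lossless.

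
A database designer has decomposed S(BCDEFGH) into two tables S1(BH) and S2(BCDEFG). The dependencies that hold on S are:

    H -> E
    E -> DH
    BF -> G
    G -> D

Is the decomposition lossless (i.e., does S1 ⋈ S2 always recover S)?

Common attributes: S1 ∩ S2 = {B}.
No dependency enlarges {B}, so (B)⁺ = {B}.
The closure contains neither all of S1 = {BH} nor all of S2 = {BCDEFG}, so the common attributes are not a superkey of either fragment. The join is lossy.

No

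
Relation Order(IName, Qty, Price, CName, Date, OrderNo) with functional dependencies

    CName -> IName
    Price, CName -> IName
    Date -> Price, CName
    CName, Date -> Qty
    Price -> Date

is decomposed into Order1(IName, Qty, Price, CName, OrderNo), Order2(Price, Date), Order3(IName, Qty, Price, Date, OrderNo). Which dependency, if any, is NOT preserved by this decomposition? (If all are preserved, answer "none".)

CName → IName lies within Order1.
Price, CName → IName lies within Order1.
Date → Price, CName: restricted closure across fragments reaches Price, CName.
CName, Date → Qty: restricted closure across fragments reaches Qty.
Price → Date lies within Order2.
Every dependency is enforceable on the fragments, so the decomposition is dependency-preserving.

none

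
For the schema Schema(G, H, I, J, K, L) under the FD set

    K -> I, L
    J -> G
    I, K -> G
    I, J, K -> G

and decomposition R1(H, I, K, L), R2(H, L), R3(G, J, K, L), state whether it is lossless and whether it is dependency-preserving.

Lossless test (chase): Rows 1 and 3 agree on K; apply K→I, L and equate their I, L entries. Rows 1 and 3 agree on I, K; apply I, K→G and equate their G entries. No row becomes fully distinguished — the join is lossy.
Dependency preservation: I, K → G; I, J, K → G are not contained in any single fragment, but the restricted closure of each left-hand side across the fragments still reaches the right-hand side; the remaining FDs each lie inside some fragment. All dependencies are preserved.

lossy but dependency-preserving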